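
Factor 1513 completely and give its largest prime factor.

89

1513 = 17 · 89
89 is prime.
So 1513 = 17 · 89; the largest prime factor is 89.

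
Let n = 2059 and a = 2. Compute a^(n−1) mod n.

289

2^1 ≡ 2 (mod 2059)
2^2 ≡ 2^2 = 4 ≡ 4 (mod 2059)
2^4 ≡ 4^2 = 16 ≡ 16 (mod 2059)
2^8 ≡ 16^2 = 256 ≡ 256 (mod 2059)
2^16 ≡ 256^2 = 65536 ≡ 1707 (mod 2059)
2^32 ≡ 1707^2 = 2913849 ≡ 364 (mod 2059)
2^64 ≡ 364^2 = 132496 ≡ 720 (mod 2059)
2^128 ≡ 720^2 = 518400 ≡ 1591 (mod 2059)
2^256 ≡ 1591^2 = 2531281 ≡ 770 (mod 2059)
2^512 ≡ 770^2 = 592900 ≡ 1967 (mod 2059)
2^1024 ≡ 1967^2 = 3869089 ≡ 228 (mod 2059)
2^2048 ≡ 228^2 = 51984 ≡ 509 (mod 2059)
2058 = 2048 + 8 + 2 in binary powers of 2.
So 2^2058 ≡ 509 · 256 · 4 ≡ 289 (mod 2059).
Since 289 ≠ 1, base 2 is a Fermat witness: 2059 is composite.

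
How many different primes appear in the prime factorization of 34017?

4

34017 = 3 · 11339
11339 = 17 · 667
667 = 23 · 29
34017 = 3 · 17 · 23 · 29, which has 4 distinct prime factors.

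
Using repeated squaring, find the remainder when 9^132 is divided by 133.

9^1 ≡ 9 (mod 133)
9^2 ≡ 9^2 = 81 ≡ 81 (mod 133)
9^4 ≡ 81^2 = 6561 ≡ 44 (mod 133)
9^8 ≡ 44^2 = 1936 ≡ 74 (mod 133)
9^16 ≡ 74^2 = 5476 ≡ 23 (mod 133)
9^32 ≡ 23^2 = 529 ≡ 130 (mod 133)
9^64 ≡ 130^2 = 16900 ≡ 9 (mod 133)
9^128 ≡ 9^2 = 81 ≡ 81 (mod 133)
132 = 128 + 4 in binary powers of 2.
So 9^132 ≡ 81 · 44 ≡ 106 (mod 133).
Since 106 ≠ 1, base 9 is a Fermat witness: 133 is composite.

106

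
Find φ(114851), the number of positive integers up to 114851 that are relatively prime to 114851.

101920

Factor: 114851 = 11 · 53 · 197.
φ(114851) = (11−1) · (53−1) · (197−1) = 10 · 52 · 196 = 101920.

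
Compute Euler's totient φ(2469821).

2407680

Factor: 2469821 = 67 · 191 · 193.
φ(2469821) = (67−1) · (191−1) · (193−1) = 66 · 190 · 192 = 2407680.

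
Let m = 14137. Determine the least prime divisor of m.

14137 is odd.
Digit sum 16, not divisible by 3.
Ends in 7: not divisible by 5.
7: 14137 = 7·2019 + 4
11: 14137 = 11·1285 + 2
13: 14137 = 13·1087 + 6
17: 14137 = 17·831 + 10
19: 14137 = 19·744 + 1
23: 14137 = 23·614 + 15
29: 14137 = 29·487 + 14
31: 14137 = 31·456 + 1
37: 14137 = 37·382 + 3
41: 14137 = 41·344 + 33
43: 14137 = 43·328 + 33
47: 14137 = 47·300 + 37
53: 14137 = 53·266 + 39
59: 14137 = 59·239 + 36
61: 14137 = 61·231 + 46
67: 14137 = 67·211

67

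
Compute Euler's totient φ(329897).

307584

Factor: 329897 = 19 · 97 · 179.
φ(329897) = (19−1) · (97−1) · (179−1) = 18 · 96 · 178 = 307584.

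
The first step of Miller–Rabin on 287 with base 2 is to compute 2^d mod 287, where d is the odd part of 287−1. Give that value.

287 − 1 = 286 = 2^1 · 143, so d = 143.
2^1 ≡ 2 (mod 287)
2^2 ≡ 2^2 = 4 ≡ 4 (mod 287)
2^4 ≡ 4^2 = 16 ≡ 16 (mod 287)
2^8 ≡ 16^2 = 256 ≡ 256 (mod 287)
2^16 ≡ 256^2 = 65536 ≡ 100 (mod 287)
2^32 ≡ 100^2 = 10000 ≡ 242 (mod 287)
2^64 ≡ 242^2 = 58564 ≡ 16 (mod 287)
2^128 ≡ 16^2 = 256 ≡ 256 (mod 287)
143 = 128 + 8 + 4 + 2 + 1 in binary powers of 2.
So 2^143 ≡ 256 · 256 · 16 · 4 · 2 ≡ 172 (mod 287).
Squaring chain: 172; never reaches −1, so base 2 is a Miller–Rabin witness that 287 is composite.

172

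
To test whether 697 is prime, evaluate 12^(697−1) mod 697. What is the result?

611

12^1 ≡ 12 (mod 697)
12^2 ≡ 12^2 = 144 ≡ 144 (mod 697)
12^4 ≡ 144^2 = 20736 ≡ 523 (mod 697)
12^8 ≡ 523^2 = 273529 ≡ 305 (mod 697)
12^16 ≡ 305^2 = 93025 ≡ 324 (mod 697)
12^32 ≡ 324^2 = 104976 ≡ 426 (mod 697)
12^64 ≡ 426^2 = 181476 ≡ 256 (mod 697)
12^128 ≡ 256^2 = 65536 ≡ 18 (mod 697)
12^256 ≡ 18^2 = 324 ≡ 324 (mod 697)
12^512 ≡ 324^2 = 104976 ≡ 426 (mod 697)
696 = 512 + 128 + 32 + 16 + 8 in binary powers of 2.
So 12^696 ≡ 426 · 18 · 426 · 324 · 305 ≡ 611 (mod 697).
Since 611 ≠ 1, base 12 is a Fermat witness: 697 is composite.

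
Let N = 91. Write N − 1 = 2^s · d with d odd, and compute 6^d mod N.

91 − 1 = 90 = 2^1 · 45, so d = 45.
6^1 ≡ 6 (mod 91)
6^2 ≡ 6^2 = 36 ≡ 36 (mod 91)
6^4 ≡ 36^2 = 1296 ≡ 22 (mod 91)
6^8 ≡ 22^2 = 484 ≡ 29 (mod 91)
6^16 ≡ 29^2 = 841 ≡ 22 (mod 91)
6^32 ≡ 22^2 = 484 ≡ 29 (mod 91)
45 = 32 + 8 + 4 + 1 in binary powers of 2.
So 6^45 ≡ 29 · 29 · 22 · 6 ≡ 83 (mod 91).
Squaring chain: 83; never reaches −1, so base 6 is a Miller–Rabin witness that 91 is composite.

83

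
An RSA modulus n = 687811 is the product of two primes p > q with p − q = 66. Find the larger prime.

863

Since p = q + 66, we have 687811 = q(q + 66), so q² + 66q − 687811 = 0.
Discriminant: 66² + 4·687811 = 4356 + 2751244 = 2755600; √2755600 = 1660.
q = (−66 + 1660)/2 = 797, and p = q + 66 = 863.
Check: 797 · 863 = 687811.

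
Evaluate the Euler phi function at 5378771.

5286600

Factor: 5378771 = 151 · 179 · 199.
φ(5378771) = (151−1) · (179−1) · (199−1) = 150 · 178 · 198 = 5286600.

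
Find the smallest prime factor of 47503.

67

47503 is odd.
Digit sum 19, not divisible by 3.
Ends in 3: not divisible by 5.
7: 47503 = 7·6786 + 1
11: 47503 = 11·4318 + 5
13: 47503 = 13·3654 + 1
17: 47503 = 17·2794 + 5
19: 47503 = 19·2500 + 3
23: 47503 = 23·2065 + 8
29: 47503 = 29·1638 + 1
31: 47503 = 31·1532 + 11
37: 47503 = 37·1283 + 32
41: 47503 = 41·1158 + 25
43: 47503 = 43·1104 + 31
47: 47503 = 47·1010 + 33
53: 47503 = 53·896 + 15
59: 47503 = 59·805 + 8
61: 47503 = 61·778 + 45
67: 47503 = 67·709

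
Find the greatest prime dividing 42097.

89

42097 = 11 · 3827
3827 = 43 · 89
89 is prime.
So 42097 = 11 · 43 · 89; the largest prime factor is 89.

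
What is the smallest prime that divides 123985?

5

123985 is odd.
Digit sum 28, not divisible by 3.
Ends in 5: divisible by 5.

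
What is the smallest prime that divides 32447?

71

32447 is odd.
Digit sum 20, not divisible by 3.
Ends in 7: not divisible by 5.
7: 32447 = 7·4635 + 2
11: 32447 = 11·2949 + 8
13: 32447 = 13·2495 + 12
17: 32447 = 17·1908 + 11
19: 32447 = 19·1707 + 14
23: 32447 = 23·1410 + 17
29: 32447 = 29·1118 + 25
31: 32447 = 31·1046 + 21
37: 32447 = 37·876 + 35
41: 32447 = 41·791 + 16
43: 32447 = 43·754 + 25
47: 32447 = 47·690 + 17
53: 32447 = 53·612 + 11
59: 32447 = 59·549 + 56
61: 32447 = 61·531 + 56
67: 32447 = 67·484 + 19
71: 32447 = 71·457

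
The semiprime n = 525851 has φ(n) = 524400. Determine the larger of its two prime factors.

φ(n) = (p−1)(q−1) = n − (p+q) + 1, so p + q = 525851 − 524400 + 1 = 1452.
p and q are the roots of t² − 1452t + 525851 = 0.
Discriminant: 1452² − 4·525851 = 2108304 − 2103404 = 4900; √4900 = 70.
q = (1452 − 70)/2 = 691, p = (1452 + 70)/2 = 761.
Check: 691 · 761 = 525851.

761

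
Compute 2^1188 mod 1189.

297

2^1 ≡ 2 (mod 1189)
2^2 ≡ 2^2 = 4 ≡ 4 (mod 1189)
2^4 ≡ 4^2 = 16 ≡ 16 (mod 1189)
2^8 ≡ 16^2 = 256 ≡ 256 (mod 1189)
2^16 ≡ 256^2 = 65536 ≡ 141 (mod 1189)
2^32 ≡ 141^2 = 19881 ≡ 857 (mod 1189)
2^64 ≡ 857^2 = 734449 ≡ 836 (mod 1189)
2^128 ≡ 836^2 = 698896 ≡ 953 (mod 1189)
2^256 ≡ 953^2 = 908209 ≡ 1002 (mod 1189)
2^512 ≡ 1002^2 = 1004004 ≡ 488 (mod 1189)
2^1024 ≡ 488^2 = 238144 ≡ 344 (mod 1189)
1188 = 1024 + 128 + 32 + 4 in binary powers of 2.
So 2^1188 ≡ 344 · 953 · 857 · 16 ≡ 297 (mod 1189).
Since 297 ≠ 1, base 2 is a Fermat witness: 1189 is composite.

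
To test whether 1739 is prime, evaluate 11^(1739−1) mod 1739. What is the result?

1062

11^1 ≡ 11 (mod 1739)
11^2 ≡ 11^2 = 121 ≡ 121 (mod 1739)
11^4 ≡ 121^2 = 14641 ≡ 729 (mod 1739)
11^8 ≡ 729^2 = 531441 ≡ 1046 (mod 1739)
11^16 ≡ 1046^2 = 1094116 ≡ 285 (mod 1739)
11^32 ≡ 285^2 = 81225 ≡ 1231 (mod 1739)
11^64 ≡ 1231^2 = 1515361 ≡ 692 (mod 1739)
11^128 ≡ 692^2 = 478864 ≡ 639 (mod 1739)
11^256 ≡ 639^2 = 408321 ≡ 1395 (mod 1739)
11^512 ≡ 1395^2 = 1946025 ≡ 84 (mod 1739)
11^1024 ≡ 84^2 = 7056 ≡ 100 (mod 1739)
1738 = 1024 + 512 + 128 + 64 + 8 + 2 in binary powers of 2.
So 11^1738 ≡ 100 · 84 · 639 · 692 · 1046 · 121 ≡ 1062 (mod 1739).
Since 1062 ≠ 1, base 11 is a Fermat witness: 1739 is composite.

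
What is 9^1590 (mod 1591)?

9^1 ≡ 9 (mod 1591)
9^2 ≡ 9^2 = 81 ≡ 81 (mod 1591)
9^4 ≡ 81^2 = 6561 ≡ 197 (mod 1591)
9^8 ≡ 197^2 = 38809 ≡ 625 (mod 1591)
9^16 ≡ 625^2 = 390625 ≡ 830 (mod 1591)
9^32 ≡ 830^2 = 688900 ≡ 1588 (mod 1591)
9^64 ≡ 1588^2 = 2521744 ≡ 9 (mod 1591)
9^128 ≡ 9^2 = 81 ≡ 81 (mod 1591)
9^256 ≡ 81^2 = 6561 ≡ 197 (mod 1591)
9^512 ≡ 197^2 = 38809 ≡ 625 (mod 1591)
9^1024 ≡ 625^2 = 390625 ≡ 830 (mod 1591)
1590 = 1024 + 512 + 32 + 16 + 4 + 2 in binary powers of 2.
So 9^1590 ≡ 830 · 625 · 1588 · 830 · 197 · 81 ≡ 269 (mod 1591).
Since 269 ≠ 1, base 9 is a Fermat witness: 1591 is composite.

269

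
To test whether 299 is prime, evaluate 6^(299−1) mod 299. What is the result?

121

6^1 ≡ 6 (mod 299)
6^2 ≡ 6^2 = 36 ≡ 36 (mod 299)
6^4 ≡ 36^2 = 1296 ≡ 100 (mod 299)
6^8 ≡ 100^2 = 10000 ≡ 133 (mod 299)
6^16 ≡ 133^2 = 17689 ≡ 48 (mod 299)
6^32 ≡ 48^2 = 2304 ≡ 211 (mod 299)
6^64 ≡ 211^2 = 44521 ≡ 269 (mod 299)
6^128 ≡ 269^2 = 72361 ≡ 3 (mod 299)
6^256 ≡ 3^2 = 9 ≡ 9 (mod 299)
298 = 256 + 32 + 8 + 2 in binary powers of 2.
So 6^298 ≡ 9 · 211 · 133 · 36 ≡ 121 (mod 299).
Since 121 ≠ 1, base 6 is a Fermat witness: 299 is composite.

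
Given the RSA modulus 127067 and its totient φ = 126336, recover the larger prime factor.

449

φ(n) = (p−1)(q−1) = n − (p+q) + 1, so p + q = 127067 − 126336 + 1 = 732.
p and q are the roots of t² − 732t + 127067 = 0.
Discriminant: 732² − 4·127067 = 535824 − 508268 = 27556; √27556 = 166.
q = (732 − 166)/2 = 283, p = (732 + 166)/2 = 449.
Check: 283 · 449 = 127067.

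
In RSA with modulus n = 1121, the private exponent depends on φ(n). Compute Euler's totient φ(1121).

1044

Factor: 1121 = 19 · 59.
φ(1121) = (19−1) · (59−1) = 18 · 58 = 1044.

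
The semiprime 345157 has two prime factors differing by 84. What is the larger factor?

631

Since p = q + 84, we have 345157 = q(q + 84), so q² + 84q − 345157 = 0.
Discriminant: 84² + 4·345157 = 7056 + 1380628 = 1387684; √1387684 = 1178.
q = (−84 + 1178)/2 = 547, and p = q + 84 = 631.
Check: 547 · 631 = 345157.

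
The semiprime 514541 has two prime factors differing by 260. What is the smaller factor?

599

Since p = q + 260, we have 514541 = q(q + 260), so q² + 260q − 514541 = 0.
Discriminant: 260² + 4·514541 = 67600 + 2058164 = 2125764; √2125764 = 1458.
q = (−260 + 1458)/2 = 599, and p = q + 260 = 859.
Check: 599 · 859 = 514541.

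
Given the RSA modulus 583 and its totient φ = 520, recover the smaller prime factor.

φ(n) = (p−1)(q−1) = n − (p+q) + 1, so p + q = 583 − 520 + 1 = 64.
p and q are the roots of t² − 64t + 583 = 0.
Discriminant: 64² − 4·583 = 4096 − 2332 = 1764; √1764 = 42.
q = (64 − 42)/2 = 11, p = (64 + 42)/2 = 53.
Check: 11 · 53 = 583.

11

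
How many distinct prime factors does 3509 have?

2

3509 = 11^2 · 29
3509 = 11^2 · 29, which has 2 distinct prime factors.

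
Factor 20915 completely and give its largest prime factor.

89

20915 = 5 · 4183
4183 = 47 · 89
89 is prime.
So 20915 = 5 · 47 · 89; the largest prime factor is 89.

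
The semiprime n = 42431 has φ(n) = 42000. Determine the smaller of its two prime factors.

φ(n) = (p−1)(q−1) = n − (p+q) + 1, so p + q = 42431 − 42000 + 1 = 432.
p and q are the roots of t² − 432t + 42431 = 0.
Discriminant: 432² − 4·42431 = 186624 − 169724 = 16900; √16900 = 130.
q = (432 − 130)/2 = 151, p = (432 + 130)/2 = 281.
Check: 151 · 281 = 42431.

151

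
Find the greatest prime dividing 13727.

53

13727 = 7 · 1961
1961 = 37 · 53
53 is prime.
So 13727 = 7 · 37 · 53; the largest prime factor is 53.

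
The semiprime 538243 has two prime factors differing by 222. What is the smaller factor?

Since p = q + 222, we have 538243 = q(q + 222), so q² + 222q − 538243 = 0.
Discriminant: 222² + 4·538243 = 49284 + 2152972 = 2202256; √2202256 = 1484.
q = (−222 + 1484)/2 = 631, and p = q + 222 = 853.
Check: 631 · 853 = 538243.

631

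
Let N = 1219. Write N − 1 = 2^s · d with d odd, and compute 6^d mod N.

1219 − 1 = 1218 = 2^1 · 609, so d = 609.
6^1 ≡ 6 (mod 1219)
6^2 ≡ 6^2 = 36 ≡ 36 (mod 1219)
6^4 ≡ 36^2 = 1296 ≡ 77 (mod 1219)
6^8 ≡ 77^2 = 5929 ≡ 1053 (mod 1219)
6^16 ≡ 1053^2 = 1108809 ≡ 738 (mod 1219)
6^32 ≡ 738^2 = 544644 ≡ 970 (mod 1219)
6^64 ≡ 970^2 = 940900 ≡ 1051 (mod 1219)
6^128 ≡ 1051^2 = 1104601 ≡ 187 (mod 1219)
6^256 ≡ 187^2 = 34969 ≡ 837 (mod 1219)
6^512 ≡ 837^2 = 700569 ≡ 863 (mod 1219)
609 = 512 + 64 + 32 + 1 in binary powers of 2.
So 6^609 ≡ 863 · 1051 · 970 · 6 ≡ 767 (mod 1219).
Squaring chain: 767; never reaches −1, so base 6 is a Miller–Rabin witness that 1219 is composite.

767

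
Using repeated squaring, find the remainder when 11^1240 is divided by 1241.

1172

11^1 ≡ 11 (mod 1241)
11^2 ≡ 11^2 = 121 ≡ 121 (mod 1241)
11^4 ≡ 121^2 = 14641 ≡ 990 (mod 1241)
11^8 ≡ 990^2 = 980100 ≡ 951 (mod 1241)
11^16 ≡ 951^2 = 904401 ≡ 953 (mod 1241)
11^32 ≡ 953^2 = 908209 ≡ 1038 (mod 1241)
11^64 ≡ 1038^2 = 1077444 ≡ 256 (mod 1241)
11^128 ≡ 256^2 = 65536 ≡ 1004 (mod 1241)
11^256 ≡ 1004^2 = 1008016 ≡ 324 (mod 1241)
11^512 ≡ 324^2 = 104976 ≡ 732 (mod 1241)
11^1024 ≡ 732^2 = 535824 ≡ 953 (mod 1241)
1240 = 1024 + 128 + 64 + 16 + 8 in binary powers of 2.
So 11^1240 ≡ 953 · 1004 · 256 · 953 · 951 ≡ 1172 (mod 1241).
Since 1172 ≠ 1, base 11 is a Fermat witness: 1241 is composite.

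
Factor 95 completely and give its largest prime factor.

19

95 = 5 · 19
19 is prime.
So 95 = 5 · 19; the largest prime factor is 19.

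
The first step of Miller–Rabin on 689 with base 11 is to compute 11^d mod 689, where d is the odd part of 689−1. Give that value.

689 − 1 = 688 = 2^4 · 43, so d = 43.
11^1 ≡ 11 (mod 689)
11^2 ≡ 11^2 = 121 ≡ 121 (mod 689)
11^4 ≡ 121^2 = 14641 ≡ 172 (mod 689)
11^8 ≡ 172^2 = 29584 ≡ 646 (mod 689)
11^16 ≡ 646^2 = 417316 ≡ 471 (mod 689)
11^32 ≡ 471^2 = 221841 ≡ 672 (mod 689)
43 = 32 + 8 + 2 + 1 in binary powers of 2.
So 11^43 ≡ 672 · 646 · 121 · 11 ≡ 93 (mod 689).
Squaring chain: 93 → 381 → 471 → 672; never reaches −1, so base 11 is a Miller–Rabin witness that 689 is composite.

93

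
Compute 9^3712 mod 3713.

9^1 ≡ 9 (mod 3713)
9^2 ≡ 9^2 = 81 ≡ 81 (mod 3713)
9^4 ≡ 81^2 = 6561 ≡ 2848 (mod 3713)
9^8 ≡ 2848^2 = 8111104 ≡ 1912 (mod 3713)
9^16 ≡ 1912^2 = 3655744 ≡ 2152 (mod 3713)
9^32 ≡ 2152^2 = 4631104 ≡ 993 (mod 3713)
9^64 ≡ 993^2 = 986049 ≡ 2104 (mod 3713)
9^128 ≡ 2104^2 = 4426816 ≡ 920 (mod 3713)
9^256 ≡ 920^2 = 846400 ≡ 3549 (mod 3713)
9^512 ≡ 3549^2 = 12595401 ≡ 905 (mod 3713)
9^1024 ≡ 905^2 = 819025 ≡ 2165 (mod 3713)
9^2048 ≡ 2165^2 = 4687225 ≡ 1419 (mod 3713)
3712 = 2048 + 1024 + 512 + 128 in binary powers of 2.
So 9^3712 ≡ 1419 · 2165 · 905 · 920 ≡ 3390 (mod 3713).
Since 3390 ≠ 1, base 9 is a Fermat witness: 3713 is composite.

3390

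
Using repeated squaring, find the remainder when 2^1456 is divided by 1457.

1397

2^1 ≡ 2 (mod 1457)
2^2 ≡ 2^2 = 4 ≡ 4 (mod 1457)
2^4 ≡ 4^2 = 16 ≡ 16 (mod 1457)
2^8 ≡ 16^2 = 256 ≡ 256 (mod 1457)
2^16 ≡ 256^2 = 65536 ≡ 1428 (mod 1457)
2^32 ≡ 1428^2 = 2039184 ≡ 841 (mod 1457)
2^64 ≡ 841^2 = 707281 ≡ 636 (mod 1457)
2^128 ≡ 636^2 = 404496 ≡ 907 (mod 1457)
2^256 ≡ 907^2 = 822649 ≡ 901 (mod 1457)
2^512 ≡ 901^2 = 811801 ≡ 252 (mod 1457)
2^1024 ≡ 252^2 = 63504 ≡ 853 (mod 1457)
1456 = 1024 + 256 + 128 + 32 + 16 in binary powers of 2.
So 2^1456 ≡ 853 · 901 · 907 · 841 · 1428 ≡ 1397 (mod 1457).
Since 1397 ≠ 1, base 2 is a Fermat witness: 1457 is composite.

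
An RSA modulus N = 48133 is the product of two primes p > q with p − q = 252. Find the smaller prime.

127

Since p = q + 252, we have 48133 = q(q + 252), so q² + 252q − 48133 = 0.
Discriminant: 252² + 4·48133 = 63504 + 192532 = 256036; √256036 = 506.
q = (−252 + 506)/2 = 127, and p = q + 252 = 379.
Check: 127 · 379 = 48133.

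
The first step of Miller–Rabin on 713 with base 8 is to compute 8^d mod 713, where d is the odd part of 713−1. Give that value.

376

713 − 1 = 712 = 2^3 · 89, so d = 89.
8^1 ≡ 8 (mod 713)
8^2 ≡ 8^2 = 64 ≡ 64 (mod 713)
8^4 ≡ 64^2 = 4096 ≡ 531 (mod 713)
8^8 ≡ 531^2 = 281961 ≡ 326 (mod 713)
8^16 ≡ 326^2 = 106276 ≡ 39 (mod 713)
8^32 ≡ 39^2 = 1521 ≡ 95 (mod 713)
8^64 ≡ 95^2 = 9025 ≡ 469 (mod 713)
89 = 64 + 16 + 8 + 1 in binary powers of 2.
So 8^89 ≡ 469 · 39 · 326 · 8 ≡ 376 (mod 713).
Squaring chain: 376 → 202 → 163; never reaches −1, so base 8 is a Miller–Rabin witness that 713 is composite.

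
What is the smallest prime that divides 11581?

37

11581 is odd.
Digit sum 16, not divisible by 3.
Ends in 1: not divisible by 5.
7: 11581 = 7·1654 + 3
11: 11581 = 11·1052 + 9
13: 11581 = 13·890 + 11
17: 11581 = 17·681 + 4
19: 11581 = 19·609 + 10
23: 11581 = 23·503 + 12
29: 11581 = 29·399 + 10
31: 11581 = 31·373 + 18
37: 11581 = 37·313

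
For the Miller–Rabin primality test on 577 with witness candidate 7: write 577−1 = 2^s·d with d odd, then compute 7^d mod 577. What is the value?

577 − 1 = 576 = 2^6 · 9, so d = 9.
7^1 ≡ 7 (mod 577)
7^2 ≡ 7^2 = 49 ≡ 49 (mod 577)
7^4 ≡ 49^2 = 2401 ≡ 93 (mod 577)
7^8 ≡ 93^2 = 8649 ≡ 571 (mod 577)
9 = 8 + 1 in binary powers of 2.
So 7^9 ≡ 571 · 7 ≡ 535 (mod 577).
Squaring chain: 535 → 33 → 512 → 186 → 553 → 576; reaches −1, so base 7 does not prove 577 composite.

535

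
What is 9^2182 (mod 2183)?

9^1 ≡ 9 (mod 2183)
9^2 ≡ 9^2 = 81 ≡ 81 (mod 2183)
9^4 ≡ 81^2 = 6561 ≡ 12 (mod 2183)
9^8 ≡ 12^2 = 144 ≡ 144 (mod 2183)
9^16 ≡ 144^2 = 20736 ≡ 1089 (mod 2183)
9^32 ≡ 1089^2 = 1185921 ≡ 552 (mod 2183)
9^64 ≡ 552^2 = 304704 ≡ 1267 (mod 2183)
9^128 ≡ 1267^2 = 1605289 ≡ 784 (mod 2183)
9^256 ≡ 784^2 = 614656 ≡ 1233 (mod 2183)
9^512 ≡ 1233^2 = 1520289 ≡ 921 (mod 2183)
9^1024 ≡ 921^2 = 848241 ≡ 1237 (mod 2183)
9^2048 ≡ 1237^2 = 1530169 ≡ 2069 (mod 2183)
2182 = 2048 + 128 + 4 + 2 in binary powers of 2.
So 9^2182 ≡ 2069 · 784 · 12 · 81 ≡ 1196 (mod 2183).
Since 1196 ≠ 1, base 9 is a Fermat witness: 2183 is composite.

1196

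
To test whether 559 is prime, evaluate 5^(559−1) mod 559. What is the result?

5^1 ≡ 5 (mod 559)
5^2 ≡ 5^2 = 25 ≡ 25 (mod 559)
5^4 ≡ 25^2 = 625 ≡ 66 (mod 559)
5^8 ≡ 66^2 = 4356 ≡ 443 (mod 559)
5^16 ≡ 443^2 = 196249 ≡ 40 (mod 559)
5^32 ≡ 40^2 = 1600 ≡ 482 (mod 559)
5^64 ≡ 482^2 = 232324 ≡ 339 (mod 559)
5^128 ≡ 339^2 = 114921 ≡ 326 (mod 559)
5^256 ≡ 326^2 = 106276 ≡ 66 (mod 559)
5^512 ≡ 66^2 = 4356 ≡ 443 (mod 559)
558 = 512 + 32 + 8 + 4 + 2 in binary powers of 2.
So 5^558 ≡ 443 · 482 · 443 · 66 · 25 ≡ 428 (mod 559).
Since 428 ≠ 1, base 5 is a Fermat witness: 559 is composite.

428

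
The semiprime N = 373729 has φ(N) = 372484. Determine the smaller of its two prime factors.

φ(n) = (p−1)(q−1) = n − (p+q) + 1, so p + q = 373729 − 372484 + 1 = 1246.
p and q are the roots of t² − 1246t + 373729 = 0.
Discriminant: 1246² − 4·373729 = 1552516 − 1494916 = 57600; √57600 = 240.
q = (1246 − 240)/2 = 503, p = (1246 + 240)/2 = 743.
Check: 503 · 743 = 373729.

503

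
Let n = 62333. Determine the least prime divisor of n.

62333 is odd.
Digit sum 17, not divisible by 3.
Ends in 3: not divisible by 5.
7: 62333 = 7·8904 + 5
11: 62333 = 11·5666 + 7
13: 62333 = 13·4794 + 11
17: 62333 = 17·3666 + 11
19: 62333 = 19·3280 + 13
23: 62333 = 23·2710 + 3
29: 62333 = 29·2149 + 12
31: 62333 = 31·2010 + 23
37: 62333 = 37·1684 + 25
41: 62333 = 41·1520 + 13
43: 62333 = 43·1449 + 26
47: 62333 = 47·1326 + 11
53: 62333 = 53·1176 + 5
59: 62333 = 59·1056 + 29
61: 62333 = 61·1021 + 52
67: 62333 = 67·930 + 23
71: 62333 = 71·877 + 66
73: 62333 = 73·853 + 64
79: 62333 = 79·789 + 2
83: 62333 = 83·751

83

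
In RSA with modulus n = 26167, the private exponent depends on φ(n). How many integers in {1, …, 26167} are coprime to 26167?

25840

Factor: 26167 = 137 · 191.
φ(26167) = (137−1) · (191−1) = 136 · 190 = 25840.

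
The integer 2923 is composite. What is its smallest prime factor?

37

2923 is odd.
Digit sum 16, not divisible by 3.
Ends in 3: not divisible by 5.
7: 2923 = 7·417 + 4
11: 2923 = 11·265 + 8
13: 2923 = 13·224 + 11
17: 2923 = 17·171 + 16
19: 2923 = 19·153 + 16
23: 2923 = 23·127 + 2
29: 2923 = 29·100 + 23
31: 2923 = 31·94 + 9
37: 2923 = 37·79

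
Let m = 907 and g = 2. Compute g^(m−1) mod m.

2^1 ≡ 2 (mod 907)
2^2 ≡ 2^2 = 4 ≡ 4 (mod 907)
2^4 ≡ 4^2 = 16 ≡ 16 (mod 907)
2^8 ≡ 16^2 = 256 ≡ 256 (mod 907)
2^16 ≡ 256^2 = 65536 ≡ 232 (mod 907)
2^32 ≡ 232^2 = 53824 ≡ 311 (mod 907)
2^64 ≡ 311^2 = 96721 ≡ 579 (mod 907)
2^128 ≡ 579^2 = 335241 ≡ 558 (mod 907)
2^256 ≡ 558^2 = 311364 ≡ 263 (mod 907)
2^512 ≡ 263^2 = 69169 ≡ 237 (mod 907)
906 = 512 + 256 + 128 + 8 + 2 in binary powers of 2.
So 2^906 ≡ 237 · 263 · 558 · 256 · 4 ≡ 1 (mod 907).
Since the result is 1, base 2 gives no evidence that 907 is composite.

1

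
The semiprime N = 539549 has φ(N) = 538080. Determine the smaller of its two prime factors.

φ(n) = (p−1)(q−1) = n − (p+q) + 1, so p + q = 539549 − 538080 + 1 = 1470.
p and q are the roots of t² − 1470t + 539549 = 0.
Discriminant: 1470² − 4·539549 = 2160900 − 2158196 = 2704; √2704 = 52.
q = (1470 − 52)/2 = 709, p = (1470 + 52)/2 = 761.
Check: 709 · 761 = 539549.

709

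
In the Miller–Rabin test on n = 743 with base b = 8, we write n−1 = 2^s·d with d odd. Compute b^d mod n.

1

743 − 1 = 742 = 2^1 · 371, so d = 371.
8^1 ≡ 8 (mod 743)
8^2 ≡ 8^2 = 64 ≡ 64 (mod 743)
8^4 ≡ 64^2 = 4096 ≡ 381 (mod 743)
8^8 ≡ 381^2 = 145161 ≡ 276 (mod 743)
8^16 ≡ 276^2 = 76176 ≡ 390 (mod 743)
8^32 ≡ 390^2 = 152100 ≡ 528 (mod 743)
8^64 ≡ 528^2 = 278784 ≡ 159 (mod 743)
8^128 ≡ 159^2 = 25281 ≡ 19 (mod 743)
8^256 ≡ 19^2 = 361 ≡ 361 (mod 743)
371 = 256 + 64 + 32 + 16 + 2 + 1 in binary powers of 2.
So 8^371 ≡ 361 · 159 · 528 · 390 · 64 · 8 ≡ 1 (mod 743).
Since 8^d ≡ 1 (mod 743), base 8 does not prove 743 composite.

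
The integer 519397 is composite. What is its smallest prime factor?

519397 is odd.
Digit sum 34, not divisible by 3.
Ends in 7: not divisible by 5.
7: 519397 = 7·74199 + 4
11: 519397 = 11·47217 + 10
13: 519397 = 13·39953 + 8
17: 519397 = 17·30552 + 13
19: 519397 = 19·27336 + 13
23: 519397 = 23·22582 + 11
29: 519397 = 29·17910 + 7
31: 519397 = 31·16754 + 23
37: 519397 = 37·14037 + 28
41: 519397 = 41·12668 + 9
43: 519397 = 43·12079

43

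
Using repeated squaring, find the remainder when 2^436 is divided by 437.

358

2^1 ≡ 2 (mod 437)
2^2 ≡ 2^2 = 4 ≡ 4 (mod 437)
2^4 ≡ 4^2 = 16 ≡ 16 (mod 437)
2^8 ≡ 16^2 = 256 ≡ 256 (mod 437)
2^16 ≡ 256^2 = 65536 ≡ 423 (mod 437)
2^32 ≡ 423^2 = 178929 ≡ 196 (mod 437)
2^64 ≡ 196^2 = 38416 ≡ 397 (mod 437)
2^128 ≡ 397^2 = 157609 ≡ 289 (mod 437)
2^256 ≡ 289^2 = 83521 ≡ 54 (mod 437)
436 = 256 + 128 + 32 + 16 + 4 in binary powers of 2.
So 2^436 ≡ 54 · 289 · 196 · 423 · 16 ≡ 358 (mod 437).
Since 358 ≠ 1, base 2 is a Fermat witness: 437 is composite.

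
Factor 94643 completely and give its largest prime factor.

94643 = 31 · 3053
3053 = 43 · 71
71 is prime.
So 94643 = 31 · 43 · 71; the largest prime factor is 71.

71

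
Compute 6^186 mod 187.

49

6^1 ≡ 6 (mod 187)
6^2 ≡ 6^2 = 36 ≡ 36 (mod 187)
6^4 ≡ 36^2 = 1296 ≡ 174 (mod 187)
6^8 ≡ 174^2 = 30276 ≡ 169 (mod 187)
6^16 ≡ 169^2 = 28561 ≡ 137 (mod 187)
6^32 ≡ 137^2 = 18769 ≡ 69 (mod 187)
6^64 ≡ 69^2 = 4761 ≡ 86 (mod 187)
6^128 ≡ 86^2 = 7396 ≡ 103 (mod 187)
186 = 128 + 32 + 16 + 8 + 2 in binary powers of 2.
So 6^186 ≡ 103 · 69 · 137 · 169 · 36 ≡ 49 (mod 187).
Since 49 ≠ 1, base 6 is a Fermat witness: 187 is composite.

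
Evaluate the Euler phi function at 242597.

230400

Factor: 242597 = 41 · 61 · 97.
φ(242597) = (41−1) · (61−1) · (97−1) = 40 · 60 · 96 = 230400.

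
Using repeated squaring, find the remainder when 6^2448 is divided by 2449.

6^1 ≡ 6 (mod 2449)
6^2 ≡ 6^2 = 36 ≡ 36 (mod 2449)
6^4 ≡ 36^2 = 1296 ≡ 1296 (mod 2449)
6^8 ≡ 1296^2 = 1679616 ≡ 2051 (mod 2449)
6^16 ≡ 2051^2 = 4206601 ≡ 1668 (mod 2449)
6^32 ≡ 1668^2 = 2782224 ≡ 160 (mod 2449)
6^64 ≡ 160^2 = 25600 ≡ 1110 (mod 2449)
6^128 ≡ 1110^2 = 1232100 ≡ 253 (mod 2449)
6^256 ≡ 253^2 = 64009 ≡ 335 (mod 2449)
6^512 ≡ 335^2 = 112225 ≡ 2020 (mod 2449)
6^1024 ≡ 2020^2 = 4080400 ≡ 366 (mod 2449)
6^2048 ≡ 366^2 = 133956 ≡ 1710 (mod 2449)
2448 = 2048 + 256 + 128 + 16 in binary powers of 2.
So 6^2448 ≡ 1710 · 335 · 253 · 1668 ≡ 1365 (mod 2449).
Since 1365 ≠ 1, base 6 is a Fermat witness: 2449 is composite.

1365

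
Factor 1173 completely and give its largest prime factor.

1173 = 3 · 391
391 = 17 · 23
23 is prime.
So 1173 = 3 · 17 · 23; the largest prime factor is 23.

23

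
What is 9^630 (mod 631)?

1

9^1 ≡ 9 (mod 631)
9^2 ≡ 9^2 = 81 ≡ 81 (mod 631)
9^4 ≡ 81^2 = 6561 ≡ 251 (mod 631)
9^8 ≡ 251^2 = 63001 ≡ 532 (mod 631)
9^16 ≡ 532^2 = 283024 ≡ 336 (mod 631)
9^32 ≡ 336^2 = 112896 ≡ 578 (mod 631)
9^64 ≡ 578^2 = 334084 ≡ 285 (mod 631)
9^128 ≡ 285^2 = 81225 ≡ 457 (mod 631)
9^256 ≡ 457^2 = 208849 ≡ 619 (mod 631)
9^512 ≡ 619^2 = 383161 ≡ 144 (mod 631)
630 = 512 + 64 + 32 + 16 + 4 + 2 in binary powers of 2.
So 9^630 ≡ 144 · 285 · 578 · 336 · 251 · 81 ≡ 1 (mod 631).
Since the result is 1, base 9 gives no evidence that 631 is composite.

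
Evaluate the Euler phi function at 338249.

313600

Factor: 338249 = 17 · 101 · 197.
φ(338249) = (17−1) · (101−1) · (197−1) = 16 · 100 · 196 = 313600.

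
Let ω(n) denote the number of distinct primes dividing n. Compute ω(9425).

9425 = 5^2 · 377
377 = 13 · 29
9425 = 5^2 · 13 · 29, which has 3 distinct prime factors.

3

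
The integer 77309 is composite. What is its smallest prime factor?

97

77309 is odd.
Digit sum 26, not divisible by 3.
Ends in 9: not divisible by 5.
7: 77309 = 7·11044 + 1
11: 77309 = 11·7028 + 1
13: 77309 = 13·5946 + 11
17: 77309 = 17·4547 + 10
19: 77309 = 19·4068 + 17
23: 77309 = 23·3361 + 6
29: 77309 = 29·2665 + 24
31: 77309 = 31·2493 + 26
37: 77309 = 37·2089 + 16
41: 77309 = 41·1885 + 24
43: 77309 = 43·1797 + 38
47: 77309 = 47·1644 + 41
53: 77309 = 53·1458 + 35
59: 77309 = 59·1310 + 19
61: 77309 = 61·1267 + 22
67: 77309 = 67·1153 + 58
71: 77309 = 71·1088 + 61
73: 77309 = 73·1059 + 2
79: 77309 = 79·978 + 47
83: 77309 = 83·931 + 36
89: 77309 = 89·868 + 57
97: 77309 = 97·797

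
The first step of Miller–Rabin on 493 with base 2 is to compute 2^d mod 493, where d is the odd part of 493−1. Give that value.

76

493 − 1 = 492 = 2^2 · 123, so d = 123.
2^1 ≡ 2 (mod 493)
2^2 ≡ 2^2 = 4 ≡ 4 (mod 493)
2^4 ≡ 4^2 = 16 ≡ 16 (mod 493)
2^8 ≡ 16^2 = 256 ≡ 256 (mod 493)
2^16 ≡ 256^2 = 65536 ≡ 460 (mod 493)
2^32 ≡ 460^2 = 211600 ≡ 103 (mod 493)
2^64 ≡ 103^2 = 10609 ≡ 256 (mod 493)
123 = 64 + 32 + 16 + 8 + 2 + 1 in binary powers of 2.
So 2^123 ≡ 256 · 103 · 460 · 256 · 4 · 2 ≡ 76 (mod 493).
Squaring chain: 76 → 353; never reaches −1, so base 2 is a Miller–Rabin witness that 493 is composite.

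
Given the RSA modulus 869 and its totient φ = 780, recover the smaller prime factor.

φ(n) = (p−1)(q−1) = n − (p+q) + 1, so p + q = 869 − 780 + 1 = 90.
p and q are the roots of t² − 90t + 869 = 0.
Discriminant: 90² − 4·869 = 8100 − 3476 = 4624; √4624 = 68.
q = (90 − 68)/2 = 11, p = (90 + 68)/2 = 79.
Check: 11 · 79 = 869.

11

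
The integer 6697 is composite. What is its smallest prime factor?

37

6697 is odd.
Digit sum 28, not divisible by 3.
Ends in 7: not divisible by 5.
7: 6697 = 7·956 + 5
11: 6697 = 11·608 + 9
13: 6697 = 13·515 + 2
17: 6697 = 17·393 + 16
19: 6697 = 19·352 + 9
23: 6697 = 23·291 + 4
29: 6697 = 29·230 + 27
31: 6697 = 31·216 + 1
37: 6697 = 37·181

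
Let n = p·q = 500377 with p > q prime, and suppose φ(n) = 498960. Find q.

φ(n) = (p−1)(q−1) = n − (p+q) + 1, so p + q = 500377 − 498960 + 1 = 1418.
p and q are the roots of t² − 1418t + 500377 = 0.
Discriminant: 1418² − 4·500377 = 2010724 − 2001508 = 9216; √9216 = 96.
q = (1418 − 96)/2 = 661, p = (1418 + 96)/2 = 757.
Check: 661 · 757 = 500377.

661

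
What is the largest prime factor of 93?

31

93 = 3 · 31
31 is prime.
So 93 = 3 · 31; the largest prime factor is 31.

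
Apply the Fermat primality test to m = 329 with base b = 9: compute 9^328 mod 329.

9^1 ≡ 9 (mod 329)
9^2 ≡ 9^2 = 81 ≡ 81 (mod 329)
9^4 ≡ 81^2 = 6561 ≡ 310 (mod 329)
9^8 ≡ 310^2 = 96100 ≡ 32 (mod 329)
9^16 ≡ 32^2 = 1024 ≡ 37 (mod 329)
9^32 ≡ 37^2 = 1369 ≡ 53 (mod 329)
9^64 ≡ 53^2 = 2809 ≡ 177 (mod 329)
9^128 ≡ 177^2 = 31329 ≡ 74 (mod 329)
9^256 ≡ 74^2 = 5476 ≡ 212 (mod 329)
328 = 256 + 64 + 8 in binary powers of 2.
So 9^328 ≡ 212 · 177 · 32 ≡ 247 (mod 329).
Since 247 ≠ 1, base 9 is a Fermat witness: 329 is composite.

247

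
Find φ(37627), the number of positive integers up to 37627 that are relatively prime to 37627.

37240

Factor: 37627 = 191 · 197.
φ(37627) = (191−1) · (197−1) = 190 · 196 = 37240.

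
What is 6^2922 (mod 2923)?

1960

6^1 ≡ 6 (mod 2923)
6^2 ≡ 6^2 = 36 ≡ 36 (mod 2923)
6^4 ≡ 36^2 = 1296 ≡ 1296 (mod 2923)
6^8 ≡ 1296^2 = 1679616 ≡ 1814 (mod 2923)
6^16 ≡ 1814^2 = 3290596 ≡ 2221 (mod 2923)
6^32 ≡ 2221^2 = 4932841 ≡ 1740 (mod 2923)
6^64 ≡ 1740^2 = 3027600 ≡ 2295 (mod 2923)
6^128 ≡ 2295^2 = 5267025 ≡ 2702 (mod 2923)
6^256 ≡ 2702^2 = 7300804 ≡ 2073 (mod 2923)
6^512 ≡ 2073^2 = 4297329 ≡ 519 (mod 2923)
6^1024 ≡ 519^2 = 269361 ≡ 445 (mod 2923)
6^2048 ≡ 445^2 = 198025 ≡ 2184 (mod 2923)
2922 = 2048 + 512 + 256 + 64 + 32 + 8 + 2 in binary powers of 2.
So 6^2922 ≡ 2184 · 519 · 2073 · 2295 · 1740 · 1814 · 36 ≡ 1960 (mod 2923).
Since 1960 ≠ 1, base 6 is a Fermat witness: 2923 is composite.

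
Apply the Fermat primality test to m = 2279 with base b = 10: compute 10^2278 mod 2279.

152

10^1 ≡ 10 (mod 2279)
10^2 ≡ 10^2 = 100 ≡ 100 (mod 2279)
10^4 ≡ 100^2 = 10000 ≡ 884 (mod 2279)
10^8 ≡ 884^2 = 781456 ≡ 2038 (mod 2279)
10^16 ≡ 2038^2 = 4153444 ≡ 1106 (mod 2279)
10^32 ≡ 1106^2 = 1223236 ≡ 1692 (mod 2279)
10^64 ≡ 1692^2 = 2862864 ≡ 440 (mod 2279)
10^128 ≡ 440^2 = 193600 ≡ 2164 (mod 2279)
10^256 ≡ 2164^2 = 4682896 ≡ 1830 (mod 2279)
10^512 ≡ 1830^2 = 3348900 ≡ 1049 (mod 2279)
10^1024 ≡ 1049^2 = 1100401 ≡ 1923 (mod 2279)
10^2048 ≡ 1923^2 = 3697929 ≡ 1391 (mod 2279)
2278 = 2048 + 128 + 64 + 32 + 4 + 2 in binary powers of 2.
So 10^2278 ≡ 1391 · 2164 · 440 · 1692 · 884 · 100 ≡ 152 (mod 2279).
Since 152 ≠ 1, base 10 is a Fermat witness: 2279 is composite.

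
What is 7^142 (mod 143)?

82

7^1 ≡ 7 (mod 143)
7^2 ≡ 7^2 = 49 ≡ 49 (mod 143)
7^4 ≡ 49^2 = 2401 ≡ 113 (mod 143)
7^8 ≡ 113^2 = 12769 ≡ 42 (mod 143)
7^16 ≡ 42^2 = 1764 ≡ 48 (mod 143)
7^32 ≡ 48^2 = 2304 ≡ 16 (mod 143)
7^64 ≡ 16^2 = 256 ≡ 113 (mod 143)
7^128 ≡ 113^2 = 12769 ≡ 42 (mod 143)
142 = 128 + 8 + 4 + 2 in binary powers of 2.
So 7^142 ≡ 42 · 42 · 113 · 49 ≡ 82 (mod 143).
Since 82 ≠ 1, base 7 is a Fermat witness: 143 is composite.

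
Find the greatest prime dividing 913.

83

913 = 11 · 83
83 is prime.
So 913 = 11 · 83; the largest prime factor is 83.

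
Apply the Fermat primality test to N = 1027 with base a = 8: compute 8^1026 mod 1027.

8^1 ≡ 8 (mod 1027)
8^2 ≡ 8^2 = 64 ≡ 64 (mod 1027)
8^4 ≡ 64^2 = 4096 ≡ 1015 (mod 1027)
8^8 ≡ 1015^2 = 1030225 ≡ 144 (mod 1027)
8^16 ≡ 144^2 = 20736 ≡ 196 (mod 1027)
8^32 ≡ 196^2 = 38416 ≡ 417 (mod 1027)
8^64 ≡ 417^2 = 173889 ≡ 326 (mod 1027)
8^128 ≡ 326^2 = 106276 ≡ 495 (mod 1027)
8^256 ≡ 495^2 = 245025 ≡ 599 (mod 1027)
8^512 ≡ 599^2 = 358801 ≡ 378 (mod 1027)
8^1024 ≡ 378^2 = 142884 ≡ 131 (mod 1027)
1026 = 1024 + 2 in binary powers of 2.
So 8^1026 ≡ 131 · 64 ≡ 168 (mod 1027).
Since 168 ≠ 1, base 8 is a Fermat witness: 1027 is composite.

168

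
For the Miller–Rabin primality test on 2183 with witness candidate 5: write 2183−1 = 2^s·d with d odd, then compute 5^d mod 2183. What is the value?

298

2183 − 1 = 2182 = 2^1 · 1091, so d = 1091.
5^1 ≡ 5 (mod 2183)
5^2 ≡ 5^2 = 25 ≡ 25 (mod 2183)
5^4 ≡ 25^2 = 625 ≡ 625 (mod 2183)
5^8 ≡ 625^2 = 390625 ≡ 2051 (mod 2183)
5^16 ≡ 2051^2 = 4206601 ≡ 2143 (mod 2183)
5^32 ≡ 2143^2 = 4592449 ≡ 1600 (mod 2183)
5^64 ≡ 1600^2 = 2560000 ≡ 1524 (mod 2183)
5^128 ≡ 1524^2 = 2322576 ≡ 2047 (mod 2183)
5^256 ≡ 2047^2 = 4190209 ≡ 1032 (mod 2183)
5^512 ≡ 1032^2 = 1065024 ≡ 1903 (mod 2183)
5^1024 ≡ 1903^2 = 3621409 ≡ 1995 (mod 2183)
1091 = 1024 + 64 + 2 + 1 in binary powers of 2.
So 5^1091 ≡ 1995 · 1524 · 25 · 5 ≡ 298 (mod 2183).
Squaring chain: 298; never reaches −1, so base 5 is a Miller–Rabin witness that 2183 is composite.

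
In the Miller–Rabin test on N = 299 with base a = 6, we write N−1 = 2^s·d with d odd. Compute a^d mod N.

288

299 − 1 = 298 = 2^1 · 149, so d = 149.
6^1 ≡ 6 (mod 299)
6^2 ≡ 6^2 = 36 ≡ 36 (mod 299)
6^4 ≡ 36^2 = 1296 ≡ 100 (mod 299)
6^8 ≡ 100^2 = 10000 ≡ 133 (mod 299)
6^16 ≡ 133^2 = 17689 ≡ 48 (mod 299)
6^32 ≡ 48^2 = 2304 ≡ 211 (mod 299)
6^64 ≡ 211^2 = 44521 ≡ 269 (mod 299)
6^128 ≡ 269^2 = 72361 ≡ 3 (mod 299)
149 = 128 + 16 + 4 + 1 in binary powers of 2.
So 6^149 ≡ 3 · 48 · 100 · 6 ≡ 288 (mod 299).
Squaring chain: 288; never reaches −1, so base 6 is a Miller–Rabin witness that 299 is composite.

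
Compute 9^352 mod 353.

1

9^1 ≡ 9 (mod 353)
9^2 ≡ 9^2 = 81 ≡ 81 (mod 353)
9^4 ≡ 81^2 = 6561 ≡ 207 (mod 353)
9^8 ≡ 207^2 = 42849 ≡ 136 (mod 353)
9^16 ≡ 136^2 = 18496 ≡ 140 (mod 353)
9^32 ≡ 140^2 = 19600 ≡ 185 (mod 353)
9^64 ≡ 185^2 = 34225 ≡ 337 (mod 353)
9^128 ≡ 337^2 = 113569 ≡ 256 (mod 353)
9^256 ≡ 256^2 = 65536 ≡ 231 (mod 353)
352 = 256 + 64 + 32 in binary powers of 2.
So 9^352 ≡ 231 · 337 · 185 ≡ 1 (mod 353).
Since the result is 1, base 9 gives no evidence that 353 is composite.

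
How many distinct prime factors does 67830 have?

6

67830 = 2 · 33915
33915 = 3 · 11305
11305 = 5 · 2261
2261 = 7 · 323
323 = 17 · 19
67830 = 2 · 3 · 5 · 7 · 17 · 19, which has 6 distinct prime factors.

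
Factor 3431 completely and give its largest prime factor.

73

3431 = 47 · 73
73 is prime.
So 3431 = 47 · 73; the largest prime factor is 73.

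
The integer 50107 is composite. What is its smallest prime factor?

89

50107 is odd.
Digit sum 13, not divisible by 3.
Ends in 7: not divisible by 5.
7: 50107 = 7·7158 + 1
11: 50107 = 11·4555 + 2
13: 50107 = 13·3854 + 5
17: 50107 = 17·2947 + 8
19: 50107 = 19·2637 + 4
23: 50107 = 23·2178 + 13
29: 50107 = 29·1727 + 24
31: 50107 = 31·1616 + 11
37: 50107 = 37·1354 + 9
41: 50107 = 41·1222 + 5
43: 50107 = 43·1165 + 12
47: 50107 = 47·1066 + 5
53: 50107 = 53·945 + 22
59: 50107 = 59·849 + 16
61: 50107 = 61·821 + 26
67: 50107 = 67·747 + 58
71: 50107 = 71·705 + 52
73: 50107 = 73·686 + 29
79: 50107 = 79·634 + 21
83: 50107 = 83·603 + 58
89: 50107 = 89·563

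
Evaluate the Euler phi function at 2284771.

Factor: 2284771 = 107 · 131 · 163.
φ(2284771) = (107−1) · (131−1) · (163−1) = 106 · 130 · 162 = 2232360.

2232360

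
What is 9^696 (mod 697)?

1

9^1 ≡ 9 (mod 697)
9^2 ≡ 9^2 = 81 ≡ 81 (mod 697)
9^4 ≡ 81^2 = 6561 ≡ 288 (mod 697)
9^8 ≡ 288^2 = 82944 ≡ 1 (mod 697)
9^16 ≡ 1^2 = 1 ≡ 1 (mod 697)
9^32 ≡ 1^2 = 1 ≡ 1 (mod 697)
9^64 ≡ 1^2 = 1 ≡ 1 (mod 697)
9^128 ≡ 1^2 = 1 ≡ 1 (mod 697)
9^256 ≡ 1^2 = 1 ≡ 1 (mod 697)
9^512 ≡ 1^2 = 1 ≡ 1 (mod 697)
696 = 512 + 128 + 32 + 16 + 8 in binary powers of 2.
So 9^696 ≡ 1 · 1 · 1 · 1 · 1 ≡ 1 (mod 697).
Since the result is 1, base 9 gives no evidence that 697 is composite.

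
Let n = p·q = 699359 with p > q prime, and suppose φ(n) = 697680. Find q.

761

φ(n) = (p−1)(q−1) = n − (p+q) + 1, so p + q = 699359 − 697680 + 1 = 1680.
p and q are the roots of t² − 1680t + 699359 = 0.
Discriminant: 1680² − 4·699359 = 2822400 − 2797436 = 24964; √24964 = 158.
q = (1680 − 158)/2 = 761, p = (1680 + 158)/2 = 919.
Check: 761 · 919 = 699359.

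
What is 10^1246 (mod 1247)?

608

10^1 ≡ 10 (mod 1247)
10^2 ≡ 10^2 = 100 ≡ 100 (mod 1247)
10^4 ≡ 100^2 = 10000 ≡ 24 (mod 1247)
10^8 ≡ 24^2 = 576 ≡ 576 (mod 1247)
10^16 ≡ 576^2 = 331776 ≡ 74 (mod 1247)
10^32 ≡ 74^2 = 5476 ≡ 488 (mod 1247)
10^64 ≡ 488^2 = 238144 ≡ 1214 (mod 1247)
10^128 ≡ 1214^2 = 1473796 ≡ 1089 (mod 1247)
10^256 ≡ 1089^2 = 1185921 ≡ 24 (mod 1247)
10^512 ≡ 24^2 = 576 ≡ 576 (mod 1247)
10^1024 ≡ 576^2 = 331776 ≡ 74 (mod 1247)
1246 = 1024 + 128 + 64 + 16 + 8 + 4 + 2 in binary powers of 2.
So 10^1246 ≡ 74 · 1089 · 1214 · 74 · 576 · 24 · 100 ≡ 608 (mod 1247).
Since 608 ≠ 1, base 10 is a Fermat witness: 1247 is composite.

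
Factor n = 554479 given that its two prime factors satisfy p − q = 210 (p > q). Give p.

857

Since p = q + 210, we have 554479 = q(q + 210), so q² + 210q − 554479 = 0.
Discriminant: 210² + 4·554479 = 44100 + 2217916 = 2262016; √2262016 = 1504.
q = (−210 + 1504)/2 = 647, and p = q + 210 = 857.
Check: 647 · 857 = 554479.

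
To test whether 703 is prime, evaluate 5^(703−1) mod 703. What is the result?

628

5^1 ≡ 5 (mod 703)
5^2 ≡ 5^2 = 25 ≡ 25 (mod 703)
5^4 ≡ 25^2 = 625 ≡ 625 (mod 703)
5^8 ≡ 625^2 = 390625 ≡ 460 (mod 703)
5^16 ≡ 460^2 = 211600 ≡ 700 (mod 703)
5^32 ≡ 700^2 = 490000 ≡ 9 (mod 703)
5^64 ≡ 9^2 = 81 ≡ 81 (mod 703)
5^128 ≡ 81^2 = 6561 ≡ 234 (mod 703)
5^256 ≡ 234^2 = 54756 ≡ 625 (mod 703)
5^512 ≡ 625^2 = 390625 ≡ 460 (mod 703)
702 = 512 + 128 + 32 + 16 + 8 + 4 + 2 in binary powers of 2.
So 5^702 ≡ 460 · 234 · 9 · 700 · 460 · 625 · 25 ≡ 628 (mod 703).
Since 628 ≠ 1, base 5 is a Fermat witness: 703 is composite.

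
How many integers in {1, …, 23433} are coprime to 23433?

Factor: 23433 = 3 · 73 · 107.
φ(23433) = (3−1) · (73−1) · (107−1) = 2 · 72 · 106 = 15264.

15264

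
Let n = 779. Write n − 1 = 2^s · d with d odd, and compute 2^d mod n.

779 − 1 = 778 = 2^1 · 389, so d = 389.
2^1 ≡ 2 (mod 779)
2^2 ≡ 2^2 = 4 ≡ 4 (mod 779)
2^4 ≡ 4^2 = 16 ≡ 16 (mod 779)
2^8 ≡ 16^2 = 256 ≡ 256 (mod 779)
2^16 ≡ 256^2 = 65536 ≡ 100 (mod 779)
2^32 ≡ 100^2 = 10000 ≡ 652 (mod 779)
2^64 ≡ 652^2 = 425104 ≡ 549 (mod 779)
2^128 ≡ 549^2 = 301401 ≡ 707 (mod 779)
2^256 ≡ 707^2 = 499849 ≡ 510 (mod 779)
389 = 256 + 128 + 4 + 1 in binary powers of 2.
So 2^389 ≡ 510 · 707 · 16 · 2 ≡ 471 (mod 779).
Squaring chain: 471; never reaches −1, so base 2 is a Miller–Rabin witness that 779 is composite.

471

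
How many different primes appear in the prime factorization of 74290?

5

74290 = 2 · 37145
37145 = 5 · 7429
7429 = 17 · 437
437 = 19 · 23
74290 = 2 · 5 · 17 · 19 · 23, which has 5 distinct prime factors.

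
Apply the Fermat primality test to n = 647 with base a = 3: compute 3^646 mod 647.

3^1 ≡ 3 (mod 647)
3^2 ≡ 3^2 = 9 ≡ 9 (mod 647)
3^4 ≡ 9^2 = 81 ≡ 81 (mod 647)
3^8 ≡ 81^2 = 6561 ≡ 91 (mod 647)
3^16 ≡ 91^2 = 8281 ≡ 517 (mod 647)
3^32 ≡ 517^2 = 267289 ≡ 78 (mod 647)
3^64 ≡ 78^2 = 6084 ≡ 261 (mod 647)
3^128 ≡ 261^2 = 68121 ≡ 186 (mod 647)
3^256 ≡ 186^2 = 34596 ≡ 305 (mod 647)
3^512 ≡ 305^2 = 93025 ≡ 504 (mod 647)
646 = 512 + 128 + 4 + 2 in binary powers of 2.
So 3^646 ≡ 504 · 186 · 81 · 9 ≡ 1 (mod 647).
Since the result is 1, base 3 gives no evidence that 647 is composite.

1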